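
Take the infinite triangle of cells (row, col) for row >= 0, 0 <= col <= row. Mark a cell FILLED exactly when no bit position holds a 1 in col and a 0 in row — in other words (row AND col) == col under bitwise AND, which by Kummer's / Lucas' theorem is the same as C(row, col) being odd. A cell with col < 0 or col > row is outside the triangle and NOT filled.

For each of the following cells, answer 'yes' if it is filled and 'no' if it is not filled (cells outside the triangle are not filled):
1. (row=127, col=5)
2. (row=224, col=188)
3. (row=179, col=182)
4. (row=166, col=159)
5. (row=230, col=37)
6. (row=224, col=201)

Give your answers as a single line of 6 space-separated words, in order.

Answer: yes no no no no no

Derivation:
(127,5): row=0b1111111, col=0b101, row AND col = 0b101 = 5; 5 == 5 -> filled
(224,188): row=0b11100000, col=0b10111100, row AND col = 0b10100000 = 160; 160 != 188 -> empty
(179,182): col outside [0, 179] -> not filled
(166,159): row=0b10100110, col=0b10011111, row AND col = 0b10000110 = 134; 134 != 159 -> empty
(230,37): row=0b11100110, col=0b100101, row AND col = 0b100100 = 36; 36 != 37 -> empty
(224,201): row=0b11100000, col=0b11001001, row AND col = 0b11000000 = 192; 192 != 201 -> empty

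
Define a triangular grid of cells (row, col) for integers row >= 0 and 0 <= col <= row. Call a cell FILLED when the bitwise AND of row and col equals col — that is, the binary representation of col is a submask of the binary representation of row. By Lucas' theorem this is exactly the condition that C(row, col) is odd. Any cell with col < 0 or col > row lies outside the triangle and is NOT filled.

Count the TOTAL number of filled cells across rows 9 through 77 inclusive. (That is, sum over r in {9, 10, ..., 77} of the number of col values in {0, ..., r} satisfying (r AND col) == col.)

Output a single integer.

r9=1001 pc2: +4 =4
r10=1010 pc2: +4 =8
r11=1011 pc3: +8 =16
r12=1100 pc2: +4 =20
r13=1101 pc3: +8 =28
r14=1110 pc3: +8 =36
r15=1111 pc4: +16 =52
r16=10000 pc1: +2 =54
r17=10001 pc2: +4 =58
r18=10010 pc2: +4 =62
r19=10011 pc3: +8 =70
r20=10100 pc2: +4 =74
r21=10101 pc3: +8 =82
r22=10110 pc3: +8 =90
r23=10111 pc4: +16 =106
r24=11000 pc2: +4 =110
r25=11001 pc3: +8 =118
r26=11010 pc3: +8 =126
r27=11011 pc4: +16 =142
r28=11100 pc3: +8 =150
r29=11101 pc4: +16 =166
r30=11110 pc4: +16 =182
r31=11111 pc5: +32 =214
r32=100000 pc1: +2 =216
r33=100001 pc2: +4 =220
r34=100010 pc2: +4 =224
r35=100011 pc3: +8 =232
r36=100100 pc2: +4 =236
r37=100101 pc3: +8 =244
r38=100110 pc3: +8 =252
r39=100111 pc4: +16 =268
r40=101000 pc2: +4 =272
r41=101001 pc3: +8 =280
r42=101010 pc3: +8 =288
r43=101011 pc4: +16 =304
r44=101100 pc3: +8 =312
r45=101101 pc4: +16 =328
r46=101110 pc4: +16 =344
r47=101111 pc5: +32 =376
r48=110000 pc2: +4 =380
r49=110001 pc3: +8 =388
r50=110010 pc3: +8 =396
r51=110011 pc4: +16 =412
r52=110100 pc3: +8 =420
r53=110101 pc4: +16 =436
r54=110110 pc4: +16 =452
r55=110111 pc5: +32 =484
r56=111000 pc3: +8 =492
r57=111001 pc4: +16 =508
r58=111010 pc4: +16 =524
r59=111011 pc5: +32 =556
r60=111100 pc4: +16 =572
r61=111101 pc5: +32 =604
r62=111110 pc5: +32 =636
r63=111111 pc6: +64 =700
r64=1000000 pc1: +2 =702
r65=1000001 pc2: +4 =706
r66=1000010 pc2: +4 =710
r67=1000011 pc3: +8 =718
r68=1000100 pc2: +4 =722
r69=1000101 pc3: +8 =730
r70=1000110 pc3: +8 =738
r71=1000111 pc4: +16 =754
r72=1001000 pc2: +4 =758
r73=1001001 pc3: +8 =766
r74=1001010 pc3: +8 =774
r75=1001011 pc4: +16 =790
r76=1001100 pc3: +8 =798
r77=1001101 pc4: +16 =814

Answer: 814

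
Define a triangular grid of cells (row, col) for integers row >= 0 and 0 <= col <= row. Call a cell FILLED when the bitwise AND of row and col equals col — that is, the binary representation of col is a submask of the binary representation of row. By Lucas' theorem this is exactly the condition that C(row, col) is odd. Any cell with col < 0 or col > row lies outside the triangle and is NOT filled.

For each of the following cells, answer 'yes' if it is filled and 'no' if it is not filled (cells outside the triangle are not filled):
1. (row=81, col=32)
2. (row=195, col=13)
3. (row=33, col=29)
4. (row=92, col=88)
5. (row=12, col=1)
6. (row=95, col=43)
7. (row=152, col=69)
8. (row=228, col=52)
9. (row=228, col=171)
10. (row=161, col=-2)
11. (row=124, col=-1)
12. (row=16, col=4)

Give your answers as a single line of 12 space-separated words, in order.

(81,32): row=0b1010001, col=0b100000, row AND col = 0b0 = 0; 0 != 32 -> empty
(195,13): row=0b11000011, col=0b1101, row AND col = 0b1 = 1; 1 != 13 -> empty
(33,29): row=0b100001, col=0b11101, row AND col = 0b1 = 1; 1 != 29 -> empty
(92,88): row=0b1011100, col=0b1011000, row AND col = 0b1011000 = 88; 88 == 88 -> filled
(12,1): row=0b1100, col=0b1, row AND col = 0b0 = 0; 0 != 1 -> empty
(95,43): row=0b1011111, col=0b101011, row AND col = 0b1011 = 11; 11 != 43 -> empty
(152,69): row=0b10011000, col=0b1000101, row AND col = 0b0 = 0; 0 != 69 -> empty
(228,52): row=0b11100100, col=0b110100, row AND col = 0b100100 = 36; 36 != 52 -> empty
(228,171): row=0b11100100, col=0b10101011, row AND col = 0b10100000 = 160; 160 != 171 -> empty
(161,-2): col outside [0, 161] -> not filled
(124,-1): col outside [0, 124] -> not filled
(16,4): row=0b10000, col=0b100, row AND col = 0b0 = 0; 0 != 4 -> empty

Answer: no no no yes no no no no no no no no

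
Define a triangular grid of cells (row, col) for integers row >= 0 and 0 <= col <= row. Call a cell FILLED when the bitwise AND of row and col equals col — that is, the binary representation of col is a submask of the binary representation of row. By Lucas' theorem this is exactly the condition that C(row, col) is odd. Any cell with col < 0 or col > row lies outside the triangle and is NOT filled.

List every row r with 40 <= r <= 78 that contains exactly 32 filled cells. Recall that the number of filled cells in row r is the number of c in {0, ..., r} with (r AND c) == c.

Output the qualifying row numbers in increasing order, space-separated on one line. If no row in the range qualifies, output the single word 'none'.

Row r has 2^popcount(r) filled cells, so we need popcount(r) = log2(32) = 5.
Scan r = 40..78 and keep those with exactly 5 one-bits:
r=40=101000 popcount=2 -> skip
r=41=101001 popcount=3 -> skip
r=42=101010 popcount=3 -> skip
r=43=101011 popcount=4 -> skip
r=44=101100 popcount=3 -> skip
r=45=101101 popcount=4 -> skip
r=46=101110 popcount=4 -> skip
r=47=101111 popcount=5 -> KEEP
r=48=110000 popcount=2 -> skip
r=49=110001 popcount=3 -> skip
r=50=110010 popcount=3 -> skip
r=51=110011 popcount=4 -> skip
r=52=110100 popcount=3 -> skip
r=53=110101 popcount=4 -> skip
r=54=110110 popcount=4 -> skip
r=55=110111 popcount=5 -> KEEP
r=56=111000 popcount=3 -> skip
r=57=111001 popcount=4 -> skip
r=58=111010 popcount=4 -> skip
r=59=111011 popcount=5 -> KEEP
r=60=111100 popcount=4 -> skip
r=61=111101 popcount=5 -> KEEP
r=62=111110 popcount=5 -> KEEP
r=63=111111 popcount=6 -> skip
r=64=1000000 popcount=1 -> skip
r=65=1000001 popcount=2 -> skip
r=66=1000010 popcount=2 -> skip
r=67=1000011 popcount=3 -> skip
r=68=1000100 popcount=2 -> skip
r=69=1000101 popcount=3 -> skip
r=70=1000110 popcount=3 -> skip
r=71=1000111 popcount=4 -> skip
r=72=1001000 popcount=2 -> skip
r=73=1001001 popcount=3 -> skip
r=74=1001010 popcount=3 -> skip
r=75=1001011 popcount=4 -> skip
r=76=1001100 popcount=3 -> skip
r=77=1001101 popcount=4 -> skip
r=78=1001110 popcount=4 -> skip
Kept rows: 47 55 59 61 62

Answer: 47 55 59 61 62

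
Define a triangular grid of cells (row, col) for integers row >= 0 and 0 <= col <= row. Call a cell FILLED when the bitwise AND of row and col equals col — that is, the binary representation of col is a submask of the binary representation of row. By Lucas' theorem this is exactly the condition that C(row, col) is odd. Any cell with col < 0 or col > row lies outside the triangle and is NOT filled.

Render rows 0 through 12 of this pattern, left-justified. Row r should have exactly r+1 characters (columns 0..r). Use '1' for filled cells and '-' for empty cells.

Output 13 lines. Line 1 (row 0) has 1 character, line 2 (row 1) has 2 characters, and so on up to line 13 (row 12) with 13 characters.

r0=0: 1
r1=1: 11
r2=10: 1-1
r3=11: 1111
r4=100: 1---1
r5=101: 11--11
r6=110: 1-1-1-1
r7=111: 11111111
r8=1000: 1-------1
r9=1001: 11------11
r10=1010: 1-1-----1-1
r11=1011: 1111----1111
r12=1100: 1---1---1---1

Answer: 1
11
1-1
1111
1---1
11--11
1-1-1-1
11111111
1-------1
11------11
1-1-----1-1
1111----1111
1---1---1---1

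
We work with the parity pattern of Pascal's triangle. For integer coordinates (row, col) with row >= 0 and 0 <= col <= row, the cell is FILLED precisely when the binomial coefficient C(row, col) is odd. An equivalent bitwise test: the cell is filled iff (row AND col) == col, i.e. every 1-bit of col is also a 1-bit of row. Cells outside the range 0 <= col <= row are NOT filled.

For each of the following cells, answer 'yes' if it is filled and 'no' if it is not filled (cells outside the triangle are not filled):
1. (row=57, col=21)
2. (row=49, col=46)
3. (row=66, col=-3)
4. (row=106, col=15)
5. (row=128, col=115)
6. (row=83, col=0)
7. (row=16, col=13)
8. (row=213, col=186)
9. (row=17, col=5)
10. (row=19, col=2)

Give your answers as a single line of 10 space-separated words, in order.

(57,21): row=0b111001, col=0b10101, row AND col = 0b10001 = 17; 17 != 21 -> empty
(49,46): row=0b110001, col=0b101110, row AND col = 0b100000 = 32; 32 != 46 -> empty
(66,-3): col outside [0, 66] -> not filled
(106,15): row=0b1101010, col=0b1111, row AND col = 0b1010 = 10; 10 != 15 -> empty
(128,115): row=0b10000000, col=0b1110011, row AND col = 0b0 = 0; 0 != 115 -> empty
(83,0): row=0b1010011, col=0b0, row AND col = 0b0 = 0; 0 == 0 -> filled
(16,13): row=0b10000, col=0b1101, row AND col = 0b0 = 0; 0 != 13 -> empty
(213,186): row=0b11010101, col=0b10111010, row AND col = 0b10010000 = 144; 144 != 186 -> empty
(17,5): row=0b10001, col=0b101, row AND col = 0b1 = 1; 1 != 5 -> empty
(19,2): row=0b10011, col=0b10, row AND col = 0b10 = 2; 2 == 2 -> filled

Answer: no no no no no yes no no no yes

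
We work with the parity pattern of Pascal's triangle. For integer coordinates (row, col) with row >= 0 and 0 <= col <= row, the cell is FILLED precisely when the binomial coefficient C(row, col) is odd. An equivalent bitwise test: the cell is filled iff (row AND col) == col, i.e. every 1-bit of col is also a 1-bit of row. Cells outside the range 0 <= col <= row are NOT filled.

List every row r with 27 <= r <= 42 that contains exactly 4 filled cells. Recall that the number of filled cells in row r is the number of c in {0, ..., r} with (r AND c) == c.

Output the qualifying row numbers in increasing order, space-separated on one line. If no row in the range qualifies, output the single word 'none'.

Row r has 2^popcount(r) filled cells, so we need popcount(r) = log2(4) = 2.
Scan r = 27..42 and keep those with exactly 2 one-bits:
r=27=11011 popcount=4 -> skip
r=28=11100 popcount=3 -> skip
r=29=11101 popcount=4 -> skip
r=30=11110 popcount=4 -> skip
r=31=11111 popcount=5 -> skip
r=32=100000 popcount=1 -> skip
r=33=100001 popcount=2 -> KEEP
r=34=100010 popcount=2 -> KEEP
r=35=100011 popcount=3 -> skip
r=36=100100 popcount=2 -> KEEP
r=37=100101 popcount=3 -> skip
r=38=100110 popcount=3 -> skip
r=39=100111 popcount=4 -> skip
r=40=101000 popcount=2 -> KEEP
r=41=101001 popcount=3 -> skip
r=42=101010 popcount=3 -> skip
Kept rows: 33 34 36 40

Answer: 33 34 36 40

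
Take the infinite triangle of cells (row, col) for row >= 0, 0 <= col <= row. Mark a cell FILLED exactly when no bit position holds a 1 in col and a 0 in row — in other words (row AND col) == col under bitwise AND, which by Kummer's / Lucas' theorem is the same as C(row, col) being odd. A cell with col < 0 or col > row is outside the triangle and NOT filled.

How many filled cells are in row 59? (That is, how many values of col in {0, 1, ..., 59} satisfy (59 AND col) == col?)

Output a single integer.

59 in binary = 111011
popcount(59) = number of 1-bits in 111011 = 5
A col c satisfies (59 AND c) == c iff every set bit of c is also set in 59; each of the 5 set bits of 59 can independently be on or off in c.
count = 2^5 = 32

Answer: 32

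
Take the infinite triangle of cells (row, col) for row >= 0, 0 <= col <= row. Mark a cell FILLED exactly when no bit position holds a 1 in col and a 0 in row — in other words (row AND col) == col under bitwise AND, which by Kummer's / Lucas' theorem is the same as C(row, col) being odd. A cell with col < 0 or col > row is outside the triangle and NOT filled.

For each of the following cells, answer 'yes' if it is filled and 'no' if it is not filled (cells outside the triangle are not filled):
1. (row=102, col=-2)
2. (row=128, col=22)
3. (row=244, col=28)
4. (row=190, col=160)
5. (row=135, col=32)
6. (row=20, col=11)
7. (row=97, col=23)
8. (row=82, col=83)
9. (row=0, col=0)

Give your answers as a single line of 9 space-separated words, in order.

Answer: no no no yes no no no no yes

Derivation:
(102,-2): col outside [0, 102] -> not filled
(128,22): row=0b10000000, col=0b10110, row AND col = 0b0 = 0; 0 != 22 -> empty
(244,28): row=0b11110100, col=0b11100, row AND col = 0b10100 = 20; 20 != 28 -> empty
(190,160): row=0b10111110, col=0b10100000, row AND col = 0b10100000 = 160; 160 == 160 -> filled
(135,32): row=0b10000111, col=0b100000, row AND col = 0b0 = 0; 0 != 32 -> empty
(20,11): row=0b10100, col=0b1011, row AND col = 0b0 = 0; 0 != 11 -> empty
(97,23): row=0b1100001, col=0b10111, row AND col = 0b1 = 1; 1 != 23 -> empty
(82,83): col outside [0, 82] -> not filled
(0,0): row=0b0, col=0b0, row AND col = 0b0 = 0; 0 == 0 -> filled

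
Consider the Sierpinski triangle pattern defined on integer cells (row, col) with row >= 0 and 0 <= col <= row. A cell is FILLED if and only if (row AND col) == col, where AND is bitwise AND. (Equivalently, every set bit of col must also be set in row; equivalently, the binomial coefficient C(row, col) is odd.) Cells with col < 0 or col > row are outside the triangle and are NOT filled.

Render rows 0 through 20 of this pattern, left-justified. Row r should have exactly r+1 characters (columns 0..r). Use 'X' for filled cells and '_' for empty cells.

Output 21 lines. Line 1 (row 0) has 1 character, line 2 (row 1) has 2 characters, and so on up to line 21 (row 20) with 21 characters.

r0=0: X
r1=1: XX
r2=10: X_X
r3=11: XXXX
r4=100: X___X
r5=101: XX__XX
r6=110: X_X_X_X
r7=111: XXXXXXXX
r8=1000: X_______X
r9=1001: XX______XX
r10=1010: X_X_____X_X
r11=1011: XXXX____XXXX
r12=1100: X___X___X___X
r13=1101: XX__XX__XX__XX
r14=1110: X_X_X_X_X_X_X_X
r15=1111: XXXXXXXXXXXXXXXX
r16=10000: X_______________X
r17=10001: XX______________XX
r18=10010: X_X_____________X_X
r19=10011: XXXX____________XXXX
r20=10100: X___X___________X___X

Answer: X
XX
X_X
XXXX
X___X
XX__XX
X_X_X_X
XXXXXXXX
X_______X
XX______XX
X_X_____X_X
XXXX____XXXX
X___X___X___X
XX__XX__XX__XX
X_X_X_X_X_X_X_X
XXXXXXXXXXXXXXXX
X_______________X
XX______________XX
X_X_____________X_X
XXXX____________XXXX
X___X___________X___X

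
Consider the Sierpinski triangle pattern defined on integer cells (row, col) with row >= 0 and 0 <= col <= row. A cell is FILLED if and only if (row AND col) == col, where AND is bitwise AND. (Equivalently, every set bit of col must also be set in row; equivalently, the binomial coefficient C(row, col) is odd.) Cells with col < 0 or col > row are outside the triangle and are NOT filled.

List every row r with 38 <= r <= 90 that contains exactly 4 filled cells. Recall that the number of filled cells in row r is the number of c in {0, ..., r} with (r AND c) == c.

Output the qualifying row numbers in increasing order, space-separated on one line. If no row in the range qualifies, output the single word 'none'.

Row r has 2^popcount(r) filled cells, so we need popcount(r) = log2(4) = 2.
Scan r = 38..90 and keep those with exactly 2 one-bits:
r=38=100110 popcount=3 -> skip
r=39=100111 popcount=4 -> skip
r=40=101000 popcount=2 -> KEEP
r=41=101001 popcount=3 -> skip
r=42=101010 popcount=3 -> skip
r=43=101011 popcount=4 -> skip
r=44=101100 popcount=3 -> skip
r=45=101101 popcount=4 -> skip
r=46=101110 popcount=4 -> skip
r=47=101111 popcount=5 -> skip
r=48=110000 popcount=2 -> KEEP
r=49=110001 popcount=3 -> skip
r=50=110010 popcount=3 -> skip
r=51=110011 popcount=4 -> skip
r=52=110100 popcount=3 -> skip
r=53=110101 popcount=4 -> skip
r=54=110110 popcount=4 -> skip
r=55=110111 popcount=5 -> skip
r=56=111000 popcount=3 -> skip
r=57=111001 popcount=4 -> skip
r=58=111010 popcount=4 -> skip
r=59=111011 popcount=5 -> skip
r=60=111100 popcount=4 -> skip
r=61=111101 popcount=5 -> skip
r=62=111110 popcount=5 -> skip
r=63=111111 popcount=6 -> skip
r=64=1000000 popcount=1 -> skip
r=65=1000001 popcount=2 -> KEEP
r=66=1000010 popcount=2 -> KEEP
r=67=1000011 popcount=3 -> skip
r=68=1000100 popcount=2 -> KEEP
r=69=1000101 popcount=3 -> skip
r=70=1000110 popcount=3 -> skip
r=71=1000111 popcount=4 -> skip
r=72=1001000 popcount=2 -> KEEP
r=73=1001001 popcount=3 -> skip
r=74=1001010 popcount=3 -> skip
r=75=1001011 popcount=4 -> skip
r=76=1001100 popcount=3 -> skip
r=77=1001101 popcount=4 -> skip
r=78=1001110 popcount=4 -> skip
r=79=1001111 popcount=5 -> skip
r=80=1010000 popcount=2 -> KEEP
r=81=1010001 popcount=3 -> skip
r=82=1010010 popcount=3 -> skip
r=83=1010011 popcount=4 -> skip
r=84=1010100 popcount=3 -> skip
r=85=1010101 popcount=4 -> skip
r=86=1010110 popcount=4 -> skip
r=87=1010111 popcount=5 -> skip
r=88=1011000 popcount=3 -> skip
r=89=1011001 popcount=4 -> skip
r=90=1011010 popcount=4 -> skip
Kept rows: 40 48 65 66 68 72 80

Answer: 40 48 65 66 68 72 80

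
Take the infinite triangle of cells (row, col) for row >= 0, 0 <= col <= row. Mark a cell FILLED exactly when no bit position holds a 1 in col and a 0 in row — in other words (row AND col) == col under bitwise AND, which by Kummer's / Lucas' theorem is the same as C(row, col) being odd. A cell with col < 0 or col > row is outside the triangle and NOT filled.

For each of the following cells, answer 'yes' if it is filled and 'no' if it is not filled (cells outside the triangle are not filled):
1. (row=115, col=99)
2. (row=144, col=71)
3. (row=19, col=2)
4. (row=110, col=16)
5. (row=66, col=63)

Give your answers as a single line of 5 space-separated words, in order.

Answer: yes no yes no no

Derivation:
(115,99): row=0b1110011, col=0b1100011, row AND col = 0b1100011 = 99; 99 == 99 -> filled
(144,71): row=0b10010000, col=0b1000111, row AND col = 0b0 = 0; 0 != 71 -> empty
(19,2): row=0b10011, col=0b10, row AND col = 0b10 = 2; 2 == 2 -> filled
(110,16): row=0b1101110, col=0b10000, row AND col = 0b0 = 0; 0 != 16 -> empty
(66,63): row=0b1000010, col=0b111111, row AND col = 0b10 = 2; 2 != 63 -> empty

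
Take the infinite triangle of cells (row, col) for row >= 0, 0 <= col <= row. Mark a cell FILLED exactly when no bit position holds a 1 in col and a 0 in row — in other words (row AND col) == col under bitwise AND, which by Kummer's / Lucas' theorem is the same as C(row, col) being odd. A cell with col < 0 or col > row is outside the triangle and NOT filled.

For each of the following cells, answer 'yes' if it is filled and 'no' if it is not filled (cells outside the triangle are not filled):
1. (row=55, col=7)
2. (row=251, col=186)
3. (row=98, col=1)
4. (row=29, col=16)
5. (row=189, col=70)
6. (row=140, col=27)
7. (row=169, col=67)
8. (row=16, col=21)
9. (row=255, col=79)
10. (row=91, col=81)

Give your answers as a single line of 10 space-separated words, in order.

Answer: yes yes no yes no no no no yes yes

Derivation:
(55,7): row=0b110111, col=0b111, row AND col = 0b111 = 7; 7 == 7 -> filled
(251,186): row=0b11111011, col=0b10111010, row AND col = 0b10111010 = 186; 186 == 186 -> filled
(98,1): row=0b1100010, col=0b1, row AND col = 0b0 = 0; 0 != 1 -> empty
(29,16): row=0b11101, col=0b10000, row AND col = 0b10000 = 16; 16 == 16 -> filled
(189,70): row=0b10111101, col=0b1000110, row AND col = 0b100 = 4; 4 != 70 -> empty
(140,27): row=0b10001100, col=0b11011, row AND col = 0b1000 = 8; 8 != 27 -> empty
(169,67): row=0b10101001, col=0b1000011, row AND col = 0b1 = 1; 1 != 67 -> empty
(16,21): col outside [0, 16] -> not filled
(255,79): row=0b11111111, col=0b1001111, row AND col = 0b1001111 = 79; 79 == 79 -> filled
(91,81): row=0b1011011, col=0b1010001, row AND col = 0b1010001 = 81; 81 == 81 -> filled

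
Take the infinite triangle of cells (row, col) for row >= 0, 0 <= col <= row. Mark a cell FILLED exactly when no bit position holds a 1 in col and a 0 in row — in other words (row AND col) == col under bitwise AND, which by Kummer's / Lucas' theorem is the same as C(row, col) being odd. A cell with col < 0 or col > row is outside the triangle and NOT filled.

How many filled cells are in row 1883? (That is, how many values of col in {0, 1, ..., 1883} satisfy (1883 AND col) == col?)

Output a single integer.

Answer: 256

Derivation:
1883 in binary = 11101011011
popcount(1883) = number of 1-bits in 11101011011 = 8
A col c satisfies (1883 AND c) == c iff every set bit of c is also set in 1883; each of the 8 set bits of 1883 can independently be on or off in c.
count = 2^8 = 256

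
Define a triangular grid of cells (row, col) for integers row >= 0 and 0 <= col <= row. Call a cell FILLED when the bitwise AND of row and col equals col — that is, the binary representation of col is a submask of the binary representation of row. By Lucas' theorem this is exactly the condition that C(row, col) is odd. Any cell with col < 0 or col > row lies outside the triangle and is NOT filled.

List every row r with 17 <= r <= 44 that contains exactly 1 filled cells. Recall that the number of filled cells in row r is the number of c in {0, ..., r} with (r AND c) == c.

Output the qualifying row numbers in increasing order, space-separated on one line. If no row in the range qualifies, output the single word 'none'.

Row r has 2^popcount(r) filled cells, so we need popcount(r) = log2(1) = 0.
Scan r = 17..44 and keep those with exactly 0 one-bits:
r=17=10001 popcount=2 -> skip
r=18=10010 popcount=2 -> skip
r=19=10011 popcount=3 -> skip
r=20=10100 popcount=2 -> skip
r=21=10101 popcount=3 -> skip
r=22=10110 popcount=3 -> skip
r=23=10111 popcount=4 -> skip
r=24=11000 popcount=2 -> skip
r=25=11001 popcount=3 -> skip
r=26=11010 popcount=3 -> skip
r=27=11011 popcount=4 -> skip
r=28=11100 popcount=3 -> skip
r=29=11101 popcount=4 -> skip
r=30=11110 popcount=4 -> skip
r=31=11111 popcount=5 -> skip
r=32=100000 popcount=1 -> skip
r=33=100001 popcount=2 -> skip
r=34=100010 popcount=2 -> skip
r=35=100011 popcount=3 -> skip
r=36=100100 popcount=2 -> skip
r=37=100101 popcount=3 -> skip
r=38=100110 popcount=3 -> skip
r=39=100111 popcount=4 -> skip
r=40=101000 popcount=2 -> skip
r=41=101001 popcount=3 -> skip
r=42=101010 popcount=3 -> skip
r=43=101011 popcount=4 -> skip
r=44=101100 popcount=3 -> skip
Kept rows: none

Answer: none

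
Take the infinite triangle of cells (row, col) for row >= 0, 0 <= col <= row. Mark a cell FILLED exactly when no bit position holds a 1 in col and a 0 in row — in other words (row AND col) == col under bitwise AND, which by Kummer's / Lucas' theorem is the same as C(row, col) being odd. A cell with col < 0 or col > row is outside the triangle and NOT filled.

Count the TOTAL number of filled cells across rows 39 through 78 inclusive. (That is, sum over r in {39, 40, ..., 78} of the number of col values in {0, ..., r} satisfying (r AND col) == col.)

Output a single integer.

r39=100111 pc4: +16 =16
r40=101000 pc2: +4 =20
r41=101001 pc3: +8 =28
r42=101010 pc3: +8 =36
r43=101011 pc4: +16 =52
r44=101100 pc3: +8 =60
r45=101101 pc4: +16 =76
r46=101110 pc4: +16 =92
r47=101111 pc5: +32 =124
r48=110000 pc2: +4 =128
r49=110001 pc3: +8 =136
r50=110010 pc3: +8 =144
r51=110011 pc4: +16 =160
r52=110100 pc3: +8 =168
r53=110101 pc4: +16 =184
r54=110110 pc4: +16 =200
r55=110111 pc5: +32 =232
r56=111000 pc3: +8 =240
r57=111001 pc4: +16 =256
r58=111010 pc4: +16 =272
r59=111011 pc5: +32 =304
r60=111100 pc4: +16 =320
r61=111101 pc5: +32 =352
r62=111110 pc5: +32 =384
r63=111111 pc6: +64 =448
r64=1000000 pc1: +2 =450
r65=1000001 pc2: +4 =454
r66=1000010 pc2: +4 =458
r67=1000011 pc3: +8 =466
r68=1000100 pc2: +4 =470
r69=1000101 pc3: +8 =478
r70=1000110 pc3: +8 =486
r71=1000111 pc4: +16 =502
r72=1001000 pc2: +4 =506
r73=1001001 pc3: +8 =514
r74=1001010 pc3: +8 =522
r75=1001011 pc4: +16 =538
r76=1001100 pc3: +8 =546
r77=1001101 pc4: +16 =562
r78=1001110 pc4: +16 =578

Answer: 578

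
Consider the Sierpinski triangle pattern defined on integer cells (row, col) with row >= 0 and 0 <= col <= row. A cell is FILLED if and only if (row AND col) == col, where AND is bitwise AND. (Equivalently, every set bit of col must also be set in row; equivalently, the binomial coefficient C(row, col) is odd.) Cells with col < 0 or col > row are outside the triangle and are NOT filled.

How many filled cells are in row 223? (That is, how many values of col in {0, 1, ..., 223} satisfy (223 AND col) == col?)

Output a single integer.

223 in binary = 11011111
popcount(223) = number of 1-bits in 11011111 = 7
A col c satisfies (223 AND c) == c iff every set bit of c is also set in 223; each of the 7 set bits of 223 can independently be on or off in c.
count = 2^7 = 128

Answer: 128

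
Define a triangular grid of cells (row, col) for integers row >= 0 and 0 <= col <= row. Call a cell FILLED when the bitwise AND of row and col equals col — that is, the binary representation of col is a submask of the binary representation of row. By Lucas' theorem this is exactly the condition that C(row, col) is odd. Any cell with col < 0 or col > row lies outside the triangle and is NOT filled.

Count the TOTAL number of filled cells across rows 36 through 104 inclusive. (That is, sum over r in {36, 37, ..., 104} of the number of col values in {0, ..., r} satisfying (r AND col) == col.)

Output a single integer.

r36=100100 pc2: +4 =4
r37=100101 pc3: +8 =12
r38=100110 pc3: +8 =20
r39=100111 pc4: +16 =36
r40=101000 pc2: +4 =40
r41=101001 pc3: +8 =48
r42=101010 pc3: +8 =56
r43=101011 pc4: +16 =72
r44=101100 pc3: +8 =80
r45=101101 pc4: +16 =96
r46=101110 pc4: +16 =112
r47=101111 pc5: +32 =144
r48=110000 pc2: +4 =148
r49=110001 pc3: +8 =156
r50=110010 pc3: +8 =164
r51=110011 pc4: +16 =180
r52=110100 pc3: +8 =188
r53=110101 pc4: +16 =204
r54=110110 pc4: +16 =220
r55=110111 pc5: +32 =252
r56=111000 pc3: +8 =260
r57=111001 pc4: +16 =276
r58=111010 pc4: +16 =292
r59=111011 pc5: +32 =324
r60=111100 pc4: +16 =340
r61=111101 pc5: +32 =372
r62=111110 pc5: +32 =404
r63=111111 pc6: +64 =468
r64=1000000 pc1: +2 =470
r65=1000001 pc2: +4 =474
r66=1000010 pc2: +4 =478
r67=1000011 pc3: +8 =486
r68=1000100 pc2: +4 =490
r69=1000101 pc3: +8 =498
r70=1000110 pc3: +8 =506
r71=1000111 pc4: +16 =522
r72=1001000 pc2: +4 =526
r73=1001001 pc3: +8 =534
r74=1001010 pc3: +8 =542
r75=1001011 pc4: +16 =558
r76=1001100 pc3: +8 =566
r77=1001101 pc4: +16 =582
r78=1001110 pc4: +16 =598
r79=1001111 pc5: +32 =630
r80=1010000 pc2: +4 =634
r81=1010001 pc3: +8 =642
r82=1010010 pc3: +8 =650
r83=1010011 pc4: +16 =666
r84=1010100 pc3: +8 =674
r85=1010101 pc4: +16 =690
r86=1010110 pc4: +16 =706
r87=1010111 pc5: +32 =738
r88=1011000 pc3: +8 =746
r89=1011001 pc4: +16 =762
r90=1011010 pc4: +16 =778
r91=1011011 pc5: +32 =810
r92=1011100 pc4: +16 =826
r93=1011101 pc5: +32 =858
r94=1011110 pc5: +32 =890
r95=1011111 pc6: +64 =954
r96=1100000 pc2: +4 =958
r97=1100001 pc3: +8 =966
r98=1100010 pc3: +8 =974
r99=1100011 pc4: +16 =990
r100=1100100 pc3: +8 =998
r101=1100101 pc4: +16 =1014
r102=1100110 pc4: +16 =1030
r103=1100111 pc5: +32 =1062
r104=1101000 pc3: +8 =1070

Answer: 1070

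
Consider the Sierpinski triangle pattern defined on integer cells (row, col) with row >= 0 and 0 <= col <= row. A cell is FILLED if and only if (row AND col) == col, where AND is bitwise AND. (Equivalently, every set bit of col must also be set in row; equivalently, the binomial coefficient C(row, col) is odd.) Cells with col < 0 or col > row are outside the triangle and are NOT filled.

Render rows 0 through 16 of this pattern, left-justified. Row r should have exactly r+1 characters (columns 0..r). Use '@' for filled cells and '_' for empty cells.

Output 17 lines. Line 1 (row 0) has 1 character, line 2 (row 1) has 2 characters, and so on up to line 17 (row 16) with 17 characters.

Answer: @
@@
@_@
@@@@
@___@
@@__@@
@_@_@_@
@@@@@@@@
@_______@
@@______@@
@_@_____@_@
@@@@____@@@@
@___@___@___@
@@__@@__@@__@@
@_@_@_@_@_@_@_@
@@@@@@@@@@@@@@@@
@_______________@

Derivation:
r0=0: @
r1=1: @@
r2=10: @_@
r3=11: @@@@
r4=100: @___@
r5=101: @@__@@
r6=110: @_@_@_@
r7=111: @@@@@@@@
r8=1000: @_______@
r9=1001: @@______@@
r10=1010: @_@_____@_@
r11=1011: @@@@____@@@@
r12=1100: @___@___@___@
r13=1101: @@__@@__@@__@@
r14=1110: @_@_@_@_@_@_@_@
r15=1111: @@@@@@@@@@@@@@@@
r16=10000: @_______________@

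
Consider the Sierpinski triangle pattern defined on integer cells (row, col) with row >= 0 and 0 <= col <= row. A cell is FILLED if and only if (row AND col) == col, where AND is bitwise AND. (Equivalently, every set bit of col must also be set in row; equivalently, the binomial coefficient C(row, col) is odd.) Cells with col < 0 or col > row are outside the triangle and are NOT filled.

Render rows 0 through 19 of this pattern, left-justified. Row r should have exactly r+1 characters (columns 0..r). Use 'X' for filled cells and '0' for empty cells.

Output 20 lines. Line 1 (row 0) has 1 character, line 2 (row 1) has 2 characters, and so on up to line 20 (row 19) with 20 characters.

Answer: X
XX
X0X
XXXX
X000X
XX00XX
X0X0X0X
XXXXXXXX
X0000000X
XX000000XX
X0X00000X0X
XXXX0000XXXX
X000X000X000X
XX00XX00XX00XX
X0X0X0X0X0X0X0X
XXXXXXXXXXXXXXXX
X000000000000000X
XX00000000000000XX
X0X0000000000000X0X
XXXX000000000000XXXX

Derivation:
r0=0: X
r1=1: XX
r2=10: X0X
r3=11: XXXX
r4=100: X000X
r5=101: XX00XX
r6=110: X0X0X0X
r7=111: XXXXXXXX
r8=1000: X0000000X
r9=1001: XX000000XX
r10=1010: X0X00000X0X
r11=1011: XXXX0000XXXX
r12=1100: X000X000X000X
r13=1101: XX00XX00XX00XX
r14=1110: X0X0X0X0X0X0X0X
r15=1111: XXXXXXXXXXXXXXXX
r16=10000: X000000000000000X
r17=10001: XX00000000000000XX
r18=10010: X0X0000000000000X0X
r19=10011: XXXX000000000000XXXX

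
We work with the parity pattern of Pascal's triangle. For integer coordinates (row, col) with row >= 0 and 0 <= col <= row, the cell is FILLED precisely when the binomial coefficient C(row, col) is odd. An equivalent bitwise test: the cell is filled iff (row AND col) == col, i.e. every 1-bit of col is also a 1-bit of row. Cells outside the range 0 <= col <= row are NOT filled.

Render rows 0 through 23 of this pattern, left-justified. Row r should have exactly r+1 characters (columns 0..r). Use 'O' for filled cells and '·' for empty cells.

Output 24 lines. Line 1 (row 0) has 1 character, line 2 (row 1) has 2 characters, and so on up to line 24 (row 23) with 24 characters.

Answer: O
OO
O·O
OOOO
O···O
OO··OO
O·O·O·O
OOOOOOOO
O·······O
OO······OO
O·O·····O·O
OOOO····OOOO
O···O···O···O
OO··OO··OO··OO
O·O·O·O·O·O·O·O
OOOOOOOOOOOOOOOO
O···············O
OO··············OO
O·O·············O·O
OOOO············OOOO
O···O···········O···O
OO··OO··········OO··OO
O·O·O·O·········O·O·O·O
OOOOOOOO········OOOOOOOO

Derivation:
r0=0: O
r1=1: OO
r2=10: O·O
r3=11: OOOO
r4=100: O···O
r5=101: OO··OO
r6=110: O·O·O·O
r7=111: OOOOOOOO
r8=1000: O·······O
r9=1001: OO······OO
r10=1010: O·O·····O·O
r11=1011: OOOO····OOOO
r12=1100: O···O···O···O
r13=1101: OO··OO··OO··OO
r14=1110: O·O·O·O·O·O·O·O
r15=1111: OOOOOOOOOOOOOOOO
r16=10000: O···············O
r17=10001: OO··············OO
r18=10010: O·O·············O·O
r19=10011: OOOO············OOOO
r20=10100: O···O···········O···O
r21=10101: OO··OO··········OO··OO
r22=10110: O·O·O·O·········O·O·O·O
r23=10111: OOOOOOOO········OOOOOOOO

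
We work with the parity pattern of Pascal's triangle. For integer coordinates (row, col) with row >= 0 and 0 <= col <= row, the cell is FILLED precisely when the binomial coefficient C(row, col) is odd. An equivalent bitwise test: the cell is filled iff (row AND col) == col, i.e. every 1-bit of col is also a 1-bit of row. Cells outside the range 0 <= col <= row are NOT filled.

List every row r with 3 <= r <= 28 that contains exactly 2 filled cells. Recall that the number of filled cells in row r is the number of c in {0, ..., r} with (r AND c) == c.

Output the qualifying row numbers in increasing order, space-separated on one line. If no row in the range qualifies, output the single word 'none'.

Answer: 4 8 16

Derivation:
Row r has 2^popcount(r) filled cells, so we need popcount(r) = log2(2) = 1.
Scan r = 3..28 and keep those with exactly 1 one-bits:
r=3=11 popcount=2 -> skip
r=4=100 popcount=1 -> KEEP
r=5=101 popcount=2 -> skip
r=6=110 popcount=2 -> skip
r=7=111 popcount=3 -> skip
r=8=1000 popcount=1 -> KEEP
r=9=1001 popcount=2 -> skip
r=10=1010 popcount=2 -> skip
r=11=1011 popcount=3 -> skip
r=12=1100 popcount=2 -> skip
r=13=1101 popcount=3 -> skip
r=14=1110 popcount=3 -> skip
r=15=1111 popcount=4 -> skip
r=16=10000 popcount=1 -> KEEP
r=17=10001 popcount=2 -> skip
r=18=10010 popcount=2 -> skip
r=19=10011 popcount=3 -> skip
r=20=10100 popcount=2 -> skip
r=21=10101 popcount=3 -> skip
r=22=10110 popcount=3 -> skip
r=23=10111 popcount=4 -> skip
r=24=11000 popcount=2 -> skip
r=25=11001 popcount=3 -> skip
r=26=11010 popcount=3 -> skip
r=27=11011 popcount=4 -> skip
r=28=11100 popcount=3 -> skip
Kept rows: 4 8 16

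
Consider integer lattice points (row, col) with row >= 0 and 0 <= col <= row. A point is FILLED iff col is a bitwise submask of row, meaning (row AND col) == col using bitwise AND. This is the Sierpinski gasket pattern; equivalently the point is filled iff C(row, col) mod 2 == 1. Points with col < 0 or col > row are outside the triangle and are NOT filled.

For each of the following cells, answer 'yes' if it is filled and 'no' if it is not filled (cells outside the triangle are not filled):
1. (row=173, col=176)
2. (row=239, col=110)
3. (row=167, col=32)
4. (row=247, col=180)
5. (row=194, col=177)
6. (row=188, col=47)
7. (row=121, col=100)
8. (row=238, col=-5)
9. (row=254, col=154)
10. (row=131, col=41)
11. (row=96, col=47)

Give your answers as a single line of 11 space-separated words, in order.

(173,176): col outside [0, 173] -> not filled
(239,110): row=0b11101111, col=0b1101110, row AND col = 0b1101110 = 110; 110 == 110 -> filled
(167,32): row=0b10100111, col=0b100000, row AND col = 0b100000 = 32; 32 == 32 -> filled
(247,180): row=0b11110111, col=0b10110100, row AND col = 0b10110100 = 180; 180 == 180 -> filled
(194,177): row=0b11000010, col=0b10110001, row AND col = 0b10000000 = 128; 128 != 177 -> empty
(188,47): row=0b10111100, col=0b101111, row AND col = 0b101100 = 44; 44 != 47 -> empty
(121,100): row=0b1111001, col=0b1100100, row AND col = 0b1100000 = 96; 96 != 100 -> empty
(238,-5): col outside [0, 238] -> not filled
(254,154): row=0b11111110, col=0b10011010, row AND col = 0b10011010 = 154; 154 == 154 -> filled
(131,41): row=0b10000011, col=0b101001, row AND col = 0b1 = 1; 1 != 41 -> empty
(96,47): row=0b1100000, col=0b101111, row AND col = 0b100000 = 32; 32 != 47 -> empty

Answer: no yes yes yes no no no no yes no no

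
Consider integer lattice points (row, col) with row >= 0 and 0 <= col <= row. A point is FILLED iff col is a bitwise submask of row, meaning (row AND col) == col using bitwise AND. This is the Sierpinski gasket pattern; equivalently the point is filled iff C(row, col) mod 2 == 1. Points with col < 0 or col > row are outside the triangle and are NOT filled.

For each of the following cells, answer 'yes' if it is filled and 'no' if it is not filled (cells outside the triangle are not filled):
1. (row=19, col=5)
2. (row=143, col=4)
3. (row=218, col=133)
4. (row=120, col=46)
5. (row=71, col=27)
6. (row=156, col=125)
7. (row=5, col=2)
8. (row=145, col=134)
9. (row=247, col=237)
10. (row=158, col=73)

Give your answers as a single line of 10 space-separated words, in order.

Answer: no yes no no no no no no no no

Derivation:
(19,5): row=0b10011, col=0b101, row AND col = 0b1 = 1; 1 != 5 -> empty
(143,4): row=0b10001111, col=0b100, row AND col = 0b100 = 4; 4 == 4 -> filled
(218,133): row=0b11011010, col=0b10000101, row AND col = 0b10000000 = 128; 128 != 133 -> empty
(120,46): row=0b1111000, col=0b101110, row AND col = 0b101000 = 40; 40 != 46 -> empty
(71,27): row=0b1000111, col=0b11011, row AND col = 0b11 = 3; 3 != 27 -> empty
(156,125): row=0b10011100, col=0b1111101, row AND col = 0b11100 = 28; 28 != 125 -> empty
(5,2): row=0b101, col=0b10, row AND col = 0b0 = 0; 0 != 2 -> empty
(145,134): row=0b10010001, col=0b10000110, row AND col = 0b10000000 = 128; 128 != 134 -> empty
(247,237): row=0b11110111, col=0b11101101, row AND col = 0b11100101 = 229; 229 != 237 -> empty
(158,73): row=0b10011110, col=0b1001001, row AND col = 0b1000 = 8; 8 != 73 -> empty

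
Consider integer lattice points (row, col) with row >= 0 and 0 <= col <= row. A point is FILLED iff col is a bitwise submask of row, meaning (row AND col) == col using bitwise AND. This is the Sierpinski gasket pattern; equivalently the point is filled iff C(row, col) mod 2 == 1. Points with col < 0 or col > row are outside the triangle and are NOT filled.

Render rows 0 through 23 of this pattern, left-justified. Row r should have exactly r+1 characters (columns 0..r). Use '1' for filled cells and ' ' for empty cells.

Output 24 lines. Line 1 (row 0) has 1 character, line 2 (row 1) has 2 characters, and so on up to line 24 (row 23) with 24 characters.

Answer: 1
11
1 1
1111
1   1
11  11
1 1 1 1
11111111
1       1
11      11
1 1     1 1
1111    1111
1   1   1   1
11  11  11  11
1 1 1 1 1 1 1 1
1111111111111111
1               1
11              11
1 1             1 1
1111            1111
1   1           1   1
11  11          11  11
1 1 1 1         1 1 1 1
11111111        11111111

Derivation:
r0=0: 1
r1=1: 11
r2=10: 1 1
r3=11: 1111
r4=100: 1   1
r5=101: 11  11
r6=110: 1 1 1 1
r7=111: 11111111
r8=1000: 1       1
r9=1001: 11      11
r10=1010: 1 1     1 1
r11=1011: 1111    1111
r12=1100: 1   1   1   1
r13=1101: 11  11  11  11
r14=1110: 1 1 1 1 1 1 1 1
r15=1111: 1111111111111111
r16=10000: 1               1
r17=10001: 11              11
r18=10010: 1 1             1 1
r19=10011: 1111            1111
r20=10100: 1   1           1   1
r21=10101: 11  11          11  11
r22=10110: 1 1 1 1         1 1 1 1
r23=10111: 11111111        11111111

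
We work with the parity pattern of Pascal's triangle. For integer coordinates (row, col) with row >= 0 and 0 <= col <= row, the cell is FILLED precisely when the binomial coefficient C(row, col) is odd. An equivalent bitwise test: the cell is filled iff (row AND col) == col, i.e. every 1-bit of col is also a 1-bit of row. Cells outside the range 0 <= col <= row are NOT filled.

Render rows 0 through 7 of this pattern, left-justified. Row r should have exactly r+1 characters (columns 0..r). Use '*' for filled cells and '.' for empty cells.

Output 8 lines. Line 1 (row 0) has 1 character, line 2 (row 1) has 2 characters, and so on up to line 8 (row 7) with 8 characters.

r0=0: *
r1=1: **
r2=10: *.*
r3=11: ****
r4=100: *...*
r5=101: **..**
r6=110: *.*.*.*
r7=111: ********

Answer: *
**
*.*
****
*...*
**..**
*.*.*.*
********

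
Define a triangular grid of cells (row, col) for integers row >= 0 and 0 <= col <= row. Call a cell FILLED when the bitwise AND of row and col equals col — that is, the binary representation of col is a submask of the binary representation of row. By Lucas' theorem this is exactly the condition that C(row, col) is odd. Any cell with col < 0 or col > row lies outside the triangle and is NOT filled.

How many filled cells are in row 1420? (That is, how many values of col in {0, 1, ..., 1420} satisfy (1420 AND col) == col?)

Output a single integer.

1420 in binary = 10110001100
popcount(1420) = number of 1-bits in 10110001100 = 5
A col c satisfies (1420 AND c) == c iff every set bit of c is also set in 1420; each of the 5 set bits of 1420 can independently be on or off in c.
count = 2^5 = 32

Answer: 32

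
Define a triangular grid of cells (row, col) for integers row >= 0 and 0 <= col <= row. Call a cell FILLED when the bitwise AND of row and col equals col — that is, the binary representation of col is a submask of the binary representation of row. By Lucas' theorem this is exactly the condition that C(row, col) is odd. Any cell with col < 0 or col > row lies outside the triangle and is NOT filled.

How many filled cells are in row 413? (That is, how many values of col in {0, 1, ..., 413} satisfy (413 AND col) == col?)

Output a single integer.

413 in binary = 110011101
popcount(413) = number of 1-bits in 110011101 = 6
A col c satisfies (413 AND c) == c iff every set bit of c is also set in 413; each of the 6 set bits of 413 can independently be on or off in c.
count = 2^6 = 64

Answer: 64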